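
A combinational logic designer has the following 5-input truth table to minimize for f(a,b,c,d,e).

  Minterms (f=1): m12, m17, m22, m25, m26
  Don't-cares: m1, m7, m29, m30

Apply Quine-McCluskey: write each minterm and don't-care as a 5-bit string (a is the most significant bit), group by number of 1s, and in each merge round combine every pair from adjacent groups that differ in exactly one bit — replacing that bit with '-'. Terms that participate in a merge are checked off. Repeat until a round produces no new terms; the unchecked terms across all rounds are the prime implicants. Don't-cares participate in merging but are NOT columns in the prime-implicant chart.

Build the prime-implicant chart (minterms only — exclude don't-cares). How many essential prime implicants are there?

3

[col 0] 00001*, 00111, 01100, 10001*, 10110*, 11001*, 11010*, 11101*, 11110*
[col 1] -0001, 1-001, 1-110, 11-01, 11-10
Prime implicants: -0001, 00111, 01100, 1-001, 1-110, 11-01, 11-10
PI chart (minterm → PIs covering it):
  12 | 01100  (sole → essential)
  17 | -0001,1-001
  22 | 1-110  (sole → essential)
  25 | 1-001,11-01
  26 | 11-10  (sole → essential)
Essential prime implicants: 01100, 1-110, 11-10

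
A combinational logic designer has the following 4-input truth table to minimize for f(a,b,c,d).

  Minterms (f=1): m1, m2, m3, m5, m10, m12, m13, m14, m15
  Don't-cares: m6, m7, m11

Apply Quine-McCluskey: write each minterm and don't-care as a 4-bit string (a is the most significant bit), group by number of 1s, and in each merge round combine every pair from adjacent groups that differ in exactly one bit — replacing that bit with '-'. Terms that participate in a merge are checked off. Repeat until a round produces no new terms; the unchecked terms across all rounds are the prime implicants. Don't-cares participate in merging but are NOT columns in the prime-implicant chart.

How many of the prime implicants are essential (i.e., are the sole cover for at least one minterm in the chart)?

Round 0: 0001✓ 0010✓ 0011✓ 0101✓ 0110✓ 0111✓ 1010✓ 1011✓ 1100✓ 1101✓ 1110✓ 1111✓
Round 1: -010✓ -011✓ -101✓ -110✓ -111✓ 0-01✓ 0-10✓ 0-11✓ 00-1✓ 001-✓ 01-1✓ 011-✓ 1-10✓ 1-11✓ 101-✓ 11-0✓ 11-1✓ 110-✓ 111-✓
Round 2: --10✓ --11✓ -01-✓ -1-1 -11-✓ 0--1 0-1-✓ 1-1-✓ 11--
Round 3: --1-
PIs = {--1-, -1-1, 0--1, 11--}
Coverage chart:
  m1: 0--1 ←essential
  m2: --1- ←essential
  m3: --1-,0--1
  m5: -1-1,0--1
  m10: --1- ←essential
  m12: 11-- ←essential
  m13: -1-1,11--
  m14: --1-,11--
  m15: --1-,-1-1,11--
Essential: --1-, 0--1, 11--

3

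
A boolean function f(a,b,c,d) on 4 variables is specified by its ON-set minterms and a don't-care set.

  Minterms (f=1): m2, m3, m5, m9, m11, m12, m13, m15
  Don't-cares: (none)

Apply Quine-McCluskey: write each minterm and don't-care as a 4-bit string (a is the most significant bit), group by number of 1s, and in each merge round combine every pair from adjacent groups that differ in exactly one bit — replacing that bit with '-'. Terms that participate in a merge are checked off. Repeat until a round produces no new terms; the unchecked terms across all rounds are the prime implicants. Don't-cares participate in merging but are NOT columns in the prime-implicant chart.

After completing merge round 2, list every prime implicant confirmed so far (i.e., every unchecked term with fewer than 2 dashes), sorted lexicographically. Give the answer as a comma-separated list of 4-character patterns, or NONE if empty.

-011, -101, 001-, 110-

[col 0] 0010*, 0011*, 0101*, 1001*, 1011*, 1100*, 1101*, 1111*
[col 1] -011, -101, 001-, 1-01*, 1-11*, 10-1*, 11-1*, 110-
[col 2] 1--1
Prime implicants: -011, -101, 001-, 1--1, 110-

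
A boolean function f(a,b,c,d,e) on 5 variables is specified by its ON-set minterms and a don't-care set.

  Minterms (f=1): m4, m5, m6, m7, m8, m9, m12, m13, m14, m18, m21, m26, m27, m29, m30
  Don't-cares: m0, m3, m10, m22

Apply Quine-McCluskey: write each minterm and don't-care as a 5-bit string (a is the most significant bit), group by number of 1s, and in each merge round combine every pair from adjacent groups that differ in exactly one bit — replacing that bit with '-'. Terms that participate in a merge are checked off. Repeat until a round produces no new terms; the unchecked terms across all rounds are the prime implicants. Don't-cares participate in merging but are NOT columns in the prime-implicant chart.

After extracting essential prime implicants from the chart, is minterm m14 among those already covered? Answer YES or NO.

size-2^0 implicants → 00000(✓)  00011(✓)  00100(✓)  00101(✓)  00110(✓)  00111(✓)  01000(✓)  01001(✓)  01010(✓)  01100(✓)  01101(✓)  01110(✓)  10010(✓)  10101(✓)  10110(✓)  11010(✓)  11011(✓)  11101(✓)  11110(✓)
size-2^1 implicants → -0101(✓)  -0110(✓)  -1010(✓)  -1101(✓)  -1110(✓)  0-000(✓)  0-100(✓)  0-101(✓)  0-110(✓)  00-00(✓)  00-11  001-0(✓)  001-1(✓)  0010-(✓)  0011-(✓)  01-00(✓)  01-01(✓)  01-10(✓)  010-0(✓)  0100-(✓)  011-0(✓)  0110-(✓)  1-010(✓)  1-101(✓)  1-110(✓)  10-10(✓)  11-10(✓)  1101-
size-2^2 implicants → --101  --110  -1-10  0--00  0-1-0  0-10-  001--  01--0  01-0-  1--10
Unchecked terms (primes): --101, --110, -1-10, 0--00, 0-1-0, 0-10-, 00-11, 001--, 01--0, 01-0-, 1--10, 1101-
Minterm coverage:
  m4 ⊆ 0--00,0-1-0,0-10-,001--
  m5 ⊆ --101,0-10-,001--
  m6 ⊆ --110,0-1-0,001--
  m7 ⊆ 00-11,001--
  m8 ⊆ 0--00,01--0,01-0-
  m9 ⊆ 01-0- [E]
  m12 ⊆ 0--00,0-1-0,0-10-,01--0,01-0-
  m13 ⊆ --101,0-10-,01-0-
  m14 ⊆ --110,-1-10,0-1-0,01--0
  m18 ⊆ 1--10 [E]
  m21 ⊆ --101 [E]
  m26 ⊆ -1-10,1--10,1101-
  m27 ⊆ 1101- [E]
  m29 ⊆ --101 [E]
  m30 ⊆ --110,-1-10,1--10
E = {--101, 01-0-, 1--10, 1101-}

NO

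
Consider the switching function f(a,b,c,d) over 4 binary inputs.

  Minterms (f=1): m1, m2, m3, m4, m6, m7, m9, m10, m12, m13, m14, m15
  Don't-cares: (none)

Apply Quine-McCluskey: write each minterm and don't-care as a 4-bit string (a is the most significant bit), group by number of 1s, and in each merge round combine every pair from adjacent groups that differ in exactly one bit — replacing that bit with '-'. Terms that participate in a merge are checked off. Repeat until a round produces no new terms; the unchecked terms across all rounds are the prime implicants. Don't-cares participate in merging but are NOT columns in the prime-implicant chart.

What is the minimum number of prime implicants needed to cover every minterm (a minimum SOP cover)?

Round 0: 0001✓ 0010✓ 0011✓ 0100✓ 0110✓ 0111✓ 1001✓ 1010✓ 1100✓ 1101✓ 1110✓ 1111✓
Round 1: -001 -010✓ -100✓ -110✓ -111✓ 0-10✓ 0-11✓ 00-1 001-✓ 01-0✓ 011-✓ 1-01 1-10✓ 11-0✓ 11-1✓ 110-✓ 111-✓
Round 2: --10 -1-0 -11- 0-1- 11--
PIs = {--10, -001, -1-0, -11-, 0-1-, 00-1, 1-01, 11--}
Coverage chart:
  m1: -001,00-1
  m2: --10,0-1-
  m3: 0-1-,00-1
  m4: -1-0 ←essential
  m6: --10,-1-0,-11-,0-1-
  m7: -11-,0-1-
  m9: -001,1-01
  m10: --10 ←essential
  m12: -1-0,11--
  m13: 1-01,11--
  m14: --10,-1-0,-11-,11--
  m15: -11-,11--
Essential: --10, -1-0
Petrick residual → -001, 0-1-, 11--
Min cover (5 terms): cd' + b'c'd + bd' + a'c + ab

5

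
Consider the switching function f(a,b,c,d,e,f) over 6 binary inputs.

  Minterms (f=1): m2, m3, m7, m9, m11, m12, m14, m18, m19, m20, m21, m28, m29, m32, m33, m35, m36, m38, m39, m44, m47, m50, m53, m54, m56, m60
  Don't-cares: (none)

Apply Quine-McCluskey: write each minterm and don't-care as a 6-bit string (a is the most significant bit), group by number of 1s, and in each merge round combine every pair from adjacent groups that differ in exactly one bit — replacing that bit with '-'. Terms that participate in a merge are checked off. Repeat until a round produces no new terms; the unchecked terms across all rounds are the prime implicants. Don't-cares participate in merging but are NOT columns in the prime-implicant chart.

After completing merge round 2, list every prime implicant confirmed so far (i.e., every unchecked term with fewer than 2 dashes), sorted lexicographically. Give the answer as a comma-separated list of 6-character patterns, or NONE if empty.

size-2^0 implicants → 000010(✓)  000011(✓)  000111(✓)  001001(✓)  001011(✓)  001100(✓)  001110(✓)  010010(✓)  010011(✓)  010100(✓)  010101(✓)  011100(✓)  011101(✓)  100000(✓)  100001(✓)  100011(✓)  100100(✓)  100110(✓)  100111(✓)  101100(✓)  101111(✓)  110010(✓)  110101(✓)  110110(✓)  111000(✓)  111100(✓)
size-2^1 implicants → -00011(✓)  -00111(✓)  -01100(✓)  -10010  -10101  -11100(✓)  0-0010(✓)  0-0011(✓)  0-1100(✓)  00-011  000-11(✓)  00001-(✓)  0010-1  0011-0  01-100(✓)  01-101(✓)  01001-(✓)  01010-(✓)  01110-(✓)  1-0110  1-1100(✓)  10-100  10-111  100-00  100-11(✓)  1000-1  10000-  1001-0  10011-  110-10  111-00
size-2^2 implicants → --1100  -00-11  0-001-  01-10-
Unchecked terms (primes): --1100, -00-11, -10010, -10101, 0-001-, 00-011, 0010-1, 0011-0, 01-10-, 1-0110, 10-100, 10-111, 100-00, 1000-1, 10000-, 1001-0, 10011-, 110-10, 111-00

-10010, -10101, 00-011, 0010-1, 0011-0, 1-0110, 10-100, 10-111, 100-00, 1000-1, 10000-, 1001-0, 10011-, 110-10, 111-00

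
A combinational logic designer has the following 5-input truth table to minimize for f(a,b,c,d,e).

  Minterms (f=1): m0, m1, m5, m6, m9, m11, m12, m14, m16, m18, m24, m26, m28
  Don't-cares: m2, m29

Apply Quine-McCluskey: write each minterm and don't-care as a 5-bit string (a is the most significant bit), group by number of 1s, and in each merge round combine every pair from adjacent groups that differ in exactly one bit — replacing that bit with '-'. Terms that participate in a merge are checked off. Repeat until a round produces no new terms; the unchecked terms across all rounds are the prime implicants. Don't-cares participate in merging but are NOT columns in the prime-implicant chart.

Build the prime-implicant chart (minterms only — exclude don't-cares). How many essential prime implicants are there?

3

[col 0] 00000*, 00001*, 00010*, 00101*, 00110*, 01001*, 01011*, 01100*, 01110*, 10000*, 10010*, 11000*, 11010*, 11100*, 11101*
[col 1] -0000*, -0010*, -1100, 0-001, 0-110, 00-01, 00-10, 000-0*, 0000-, 010-1, 011-0, 1-000*, 1-010*, 100-0*, 11-00, 110-0*, 1110-
[col 2] -00-0, 1-0-0
Prime implicants: -00-0, -1100, 0-001, 0-110, 00-01, 00-10, 0000-, 010-1, 011-0, 1-0-0, 11-00, 1110-
PI chart (minterm → PIs covering it):
  0 | -00-0,0000-
  1 | 0-001,00-01,0000-
  5 | 00-01  (sole → essential)
  6 | 0-110,00-10
  9 | 0-001,010-1
  11 | 010-1  (sole → essential)
  12 | -1100,011-0
  14 | 0-110,011-0
  16 | -00-0,1-0-0
  18 | -00-0,1-0-0
  24 | 1-0-0,11-00
  26 | 1-0-0  (sole → essential)
  28 | -1100,11-00,1110-
Essential prime implicants: 00-01, 010-1, 1-0-0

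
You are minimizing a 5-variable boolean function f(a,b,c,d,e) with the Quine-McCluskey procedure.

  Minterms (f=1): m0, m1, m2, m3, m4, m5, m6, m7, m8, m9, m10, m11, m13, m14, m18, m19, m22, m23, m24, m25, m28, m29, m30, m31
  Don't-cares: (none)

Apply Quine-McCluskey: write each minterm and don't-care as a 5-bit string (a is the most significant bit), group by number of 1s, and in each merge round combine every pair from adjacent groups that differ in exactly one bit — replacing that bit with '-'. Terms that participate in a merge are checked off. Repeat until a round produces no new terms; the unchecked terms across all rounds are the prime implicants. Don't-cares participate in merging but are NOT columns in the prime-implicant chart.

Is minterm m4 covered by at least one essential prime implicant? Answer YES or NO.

YES

[col 0] 00000*, 00001*, 00010*, 00011*, 00100*, 00101*, 00110*, 00111*, 01000*, 01001*, 01010*, 01011*, 01101*, 01110*, 10010*, 10011*, 10110*, 10111*, 11000*, 11001*, 11100*, 11101*, 11110*, 11111*
[col 1] -0010*, -0011*, -0110*, -0111*, -1000*, -1001*, -1101*, -1110*, 0-000*, 0-001*, 0-010*, 0-011*, 0-101*, 0-110*, 00-00*, 00-01*, 00-10*, 00-11*, 000-0*, 000-1*, 0000-*, 0001-*, 001-0*, 001-1*, 0010-*, 0011-*, 01-01*, 01-10*, 010-0*, 010-1*, 0100-*, 0101-*, 1-110*, 1-111*, 10-10*, 10-11*, 1001-*, 1011-*, 11-00*, 11-01*, 1100-*, 111-0*, 111-1*, 1110-*, 1111-*
[col 2] --110, -0-10*, -0-11*, -001-*, -011-*, -1-01, -100-, 0--01, 0--10, 0-0-0*, 0-0-1*, 0-00-*, 0-01-*, 00--0*, 00--1*, 00-0-*, 00-1-*, 000--*, 001--*, 010--*, 1-11-, 10-1-*, 11-0-, 111--
[col 3] -0-1-, 0-0--, 00---
Prime implicants: --110, -0-1-, -1-01, -100-, 0--01, 0--10, 0-0--, 00---, 1-11-, 11-0-, 111--
PI chart (minterm → PIs covering it):
  0 | 0-0--,00---
  1 | 0--01,0-0--,00---
  2 | -0-1-,0--10,0-0--,00---
  3 | -0-1-,0-0--,00---
  4 | 00---  (sole → essential)
  5 | 0--01,00---
  6 | --110,-0-1-,0--10,00---
  7 | -0-1-,00---
  8 | -100-,0-0--
  9 | -1-01,-100-,0--01,0-0--
  10 | 0--10,0-0--
  11 | 0-0--  (sole → essential)
  13 | -1-01,0--01
  14 | --110,0--10
  18 | -0-1-  (sole → essential)
  19 | -0-1-  (sole → essential)
  22 | --110,-0-1-,1-11-
  23 | -0-1-,1-11-
  24 | -100-,11-0-
  25 | -1-01,-100-,11-0-
  28 | 11-0-,111--
  29 | -1-01,11-0-,111--
  30 | --110,1-11-,111--
  31 | 1-11-,111--
Essential prime implicants: -0-1-, 0-0--, 00---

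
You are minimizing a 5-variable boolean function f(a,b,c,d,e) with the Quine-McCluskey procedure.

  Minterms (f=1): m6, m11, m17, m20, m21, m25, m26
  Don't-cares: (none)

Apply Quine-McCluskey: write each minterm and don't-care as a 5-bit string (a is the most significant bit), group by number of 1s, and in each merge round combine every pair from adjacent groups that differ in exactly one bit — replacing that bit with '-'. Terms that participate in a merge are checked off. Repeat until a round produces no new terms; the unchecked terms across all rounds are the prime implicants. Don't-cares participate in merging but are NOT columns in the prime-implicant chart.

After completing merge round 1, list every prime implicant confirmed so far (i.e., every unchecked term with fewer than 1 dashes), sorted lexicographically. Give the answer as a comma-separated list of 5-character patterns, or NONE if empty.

00110, 01011, 11010

size-2^0 implicants → 00110  01011  10001(✓)  10100(✓)  10101(✓)  11001(✓)  11010
size-2^1 implicants → 1-001  10-01  1010-
Unchecked terms (primes): 00110, 01011, 1-001, 10-01, 1010-, 11010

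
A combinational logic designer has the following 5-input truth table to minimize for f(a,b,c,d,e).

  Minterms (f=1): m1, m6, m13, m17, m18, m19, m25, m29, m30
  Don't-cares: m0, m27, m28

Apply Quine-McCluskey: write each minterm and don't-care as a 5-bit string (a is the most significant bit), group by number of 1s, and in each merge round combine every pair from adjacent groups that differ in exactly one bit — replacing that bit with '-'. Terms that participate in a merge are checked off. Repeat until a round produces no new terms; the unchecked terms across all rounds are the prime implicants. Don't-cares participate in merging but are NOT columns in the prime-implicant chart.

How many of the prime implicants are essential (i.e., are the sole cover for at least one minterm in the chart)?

Round 0: 00000✓ 00001✓ 00110 01101✓ 10001✓ 10010✓ 10011✓ 11001✓ 11011✓ 11100✓ 11101✓ 11110✓
Round 1: -0001 -1101 0000- 1-001✓ 1-011✓ 100-1✓ 1001- 11-01 110-1✓ 111-0 1110-
Round 2: 1-0-1
PIs = {-0001, -1101, 0000-, 00110, 1-0-1, 1001-, 11-01, 111-0, 1110-}
Coverage chart:
  m1: -0001,0000-
  m6: 00110 ←essential
  m13: -1101 ←essential
  m17: -0001,1-0-1
  m18: 1001- ←essential
  m19: 1-0-1,1001-
  m25: 1-0-1,11-01
  m29: -1101,11-01,1110-
  m30: 111-0 ←essential
Essential: -1101, 00110, 1001-, 111-0

4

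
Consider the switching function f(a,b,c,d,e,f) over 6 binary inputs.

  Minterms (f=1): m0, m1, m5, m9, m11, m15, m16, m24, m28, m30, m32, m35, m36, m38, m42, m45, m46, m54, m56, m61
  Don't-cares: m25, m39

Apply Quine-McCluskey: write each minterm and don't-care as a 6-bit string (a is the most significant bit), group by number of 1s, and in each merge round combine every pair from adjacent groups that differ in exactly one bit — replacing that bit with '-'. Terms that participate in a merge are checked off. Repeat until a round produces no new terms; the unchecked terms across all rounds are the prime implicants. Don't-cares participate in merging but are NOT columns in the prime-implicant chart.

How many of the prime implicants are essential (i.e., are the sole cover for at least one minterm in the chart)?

[col 0] 000000*, 000001*, 000101*, 001001*, 001011*, 001111*, 010000*, 011000*, 011001*, 011100*, 011110*, 100000*, 100011*, 100100*, 100110*, 100111*, 101010*, 101101*, 101110*, 110110*, 111000*, 111101*
[col 1] -00000, -11000, 0-0000, 0-1001, 00-001, 000-01, 00000-, 001-11, 0010-1, 01-000, 011-00, 01100-, 0111-0, 1-0110, 1-1101, 10-110, 100-00, 100-11, 1001-0, 10011-, 101-10
Prime implicants: -00000, -11000, 0-0000, 0-1001, 00-001, 000-01, 00000-, 001-11, 0010-1, 01-000, 011-00, 01100-, 0111-0, 1-0110, 1-1101, 10-110, 100-00, 100-11, 1001-0, 10011-, 101-10
PI chart (minterm → PIs covering it):
  0 | -00000,0-0000,00000-
  1 | 00-001,000-01,00000-
  5 | 000-01  (sole → essential)
  9 | 0-1001,00-001,0010-1
  11 | 001-11,0010-1
  15 | 001-11  (sole → essential)
  16 | 0-0000,01-000
  24 | -11000,01-000,011-00,01100-
  28 | 011-00,0111-0
  30 | 0111-0  (sole → essential)
  32 | -00000,100-00
  35 | 100-11  (sole → essential)
  36 | 100-00,1001-0
  38 | 1-0110,10-110,1001-0,10011-
  42 | 101-10  (sole → essential)
  45 | 1-1101  (sole → essential)
  46 | 10-110,101-10
  54 | 1-0110  (sole → essential)
  56 | -11000  (sole → essential)
  61 | 1-1101  (sole → essential)
Essential prime implicants: -11000, 000-01, 001-11, 0111-0, 1-0110, 1-1101, 100-11, 101-10

8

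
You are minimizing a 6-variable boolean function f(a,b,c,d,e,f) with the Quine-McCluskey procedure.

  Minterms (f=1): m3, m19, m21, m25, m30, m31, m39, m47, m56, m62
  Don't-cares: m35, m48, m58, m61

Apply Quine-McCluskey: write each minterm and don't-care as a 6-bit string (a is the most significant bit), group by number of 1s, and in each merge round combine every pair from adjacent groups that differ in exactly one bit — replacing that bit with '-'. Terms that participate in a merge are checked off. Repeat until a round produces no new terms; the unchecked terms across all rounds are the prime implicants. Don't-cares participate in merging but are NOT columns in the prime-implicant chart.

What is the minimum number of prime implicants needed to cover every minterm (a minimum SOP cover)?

7

[col 0] 000011*, 010011*, 010101, 011001, 011110*, 011111*, 100011*, 100111*, 101111*, 110000*, 111000*, 111010*, 111101, 111110*
[col 1] -00011, -11110, 0-0011, 01111-, 10-111, 100-11, 11-000, 111-10, 1110-0
Prime implicants: -00011, -11110, 0-0011, 010101, 011001, 01111-, 10-111, 100-11, 11-000, 111-10, 1110-0, 111101
PI chart (minterm → PIs covering it):
  3 | -00011,0-0011
  19 | 0-0011  (sole → essential)
  21 | 010101  (sole → essential)
  25 | 011001  (sole → essential)
  30 | -11110,01111-
  31 | 01111-  (sole → essential)
  39 | 10-111,100-11
  47 | 10-111  (sole → essential)
  56 | 11-000,1110-0
  62 | -11110,111-10
Essential prime implicants: 0-0011, 010101, 011001, 01111-, 10-111
Petrick residual → -11110, 11-000
Minimum SOP uses 7 PIs: bcdef' + a'c'd'ef + a'bc'de'f + a'bcd'e'f + a'bcde + ab'def + abd'e'f'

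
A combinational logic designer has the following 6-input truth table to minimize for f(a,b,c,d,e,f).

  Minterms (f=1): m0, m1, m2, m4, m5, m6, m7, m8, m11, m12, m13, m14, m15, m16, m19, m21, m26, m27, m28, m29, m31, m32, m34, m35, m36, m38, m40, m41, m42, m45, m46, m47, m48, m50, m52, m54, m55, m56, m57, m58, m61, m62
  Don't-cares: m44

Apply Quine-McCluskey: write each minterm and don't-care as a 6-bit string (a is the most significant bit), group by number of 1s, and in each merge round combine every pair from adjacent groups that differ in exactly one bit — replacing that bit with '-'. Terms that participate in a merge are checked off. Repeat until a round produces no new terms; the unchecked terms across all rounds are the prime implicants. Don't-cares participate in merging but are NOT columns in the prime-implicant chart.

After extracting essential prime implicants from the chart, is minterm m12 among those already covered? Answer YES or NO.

YES

Round 0: 000000✓ 000001✓ 000010✓ 000100✓ 000101✓ 000110✓ 000111✓ 001000✓ 001011✓ 001100✓ 001101✓ 001110✓ 001111✓ 010000✓ 010011✓ 010101✓ 011010✓ 011011✓ 011100✓ 011101✓ 011111✓ 100000✓ 100010✓ 100011✓ 100100✓ 100110✓ 101000✓ 101001✓ 101010✓ 101100✓ 101101✓ 101110✓ 101111✓ 110000✓ 110010✓ 110100✓ 110110✓ 110111✓ 111000✓ 111001✓ 111010✓ 111101✓ 111110✓
Round 1: -00000✓ -00010✓ -00100✓ -00110✓ -01000✓ -01100✓ -01101✓ -01110✓ -01111✓ -10000✓ -11010 -11101✓ 0-0000✓ 0-0101✓ 0-1011✓ 0-1100✓ 0-1101✓ 0-1111✓ 00-000✓ 00-100✓ 00-101✓ 00-110✓ 00-111✓ 000-00✓ 000-01✓ 000-10✓ 0000-0✓ 00000-✓ 0001-0✓ 0001-1✓ 00010-✓ 00011-✓ 001-00✓ 001-11✓ 0011-0✓ 0011-1✓ 00110-✓ 00111-✓ 01-011 01-101✓ 011-11✓ 01101- 0111-1✓ 01110-✓ 1-0000✓ 1-0010✓ 1-0100✓ 1-0110✓ 1-1000✓ 1-1001✓ 1-1010✓ 1-1101✓ 1-1110✓ 10-000✓ 10-010✓ 10-100✓ 10-110✓ 100-00✓ 100-10✓ 1000-0✓ 10001- 1001-0✓ 101-00✓ 101-01✓ 101-10✓ 1010-0✓ 10100-✓ 1011-0✓ 1011-1✓ 10110-✓ 10111-✓ 11-000✓ 11-010✓ 11-110✓ 110-00✓ 110-10✓ 1100-0✓ 1101-0✓ 11011- 111-01✓ 111-10✓ 1110-0✓ 11100-✓
Round 2: --0000 --1101 -0-000✓ -0-100✓ -0-110✓ -00-00✓ -00-10✓ -000-0✓ -001-0✓ -01-00✓ -011-0✓ -011-1✓ -0110-✓ -0111-✓ 0--101 0-1-11 0-11-1 0-110- 00--00✓ 00-1-0✓ 00-1-1✓ 00-10-✓ 00-11-✓ 000--0✓ 000-0- 0001--✓ 0011--✓ 1--000✓ 1--010✓ 1--110✓ 1-0-00✓ 1-0-10✓ 1-00-0✓ 1-01-0✓ 1-1-01 1-1-10✓ 1-10-0✓ 1-100- 10--00✓ 10--10✓ 10-0-0✓ 10-1-0✓ 100--0✓ 101--0✓ 101-0- 1011--✓ 11--10✓ 11-0-0✓ 110--0✓
Round 3: -0--00 -0-1-0 -00--0 -011-- 00-1-- 1---10 1--0-0 1-0--0 10---0
PIs = {--0000, --1101, -0--00, -0-1-0, -00--0, -011--, -11010, 0--101, 0-1-11, 0-11-1, 0-110-, 00-1--, 000-0-, 01-011, 01101-, 1---10, 1--0-0, 1-0--0, 1-1-01, 1-100-, 10---0, 10001-, 101-0-, 11011-}
Coverage chart:
  m0: --0000,-0--00,-00--0,000-0-
  m1: 000-0- ←essential
  m2: -00--0 ←essential
  m4: -0--00,-0-1-0,-00--0,00-1--,000-0-
  m5: 0--101,00-1--,000-0-
  m6: -0-1-0,-00--0,00-1--
  m7: 00-1-- ←essential
  m8: -0--00 ←essential
  m11: 0-1-11 ←essential
  m12: -0--00,-0-1-0,-011--,0-110-,00-1--
  m13: --1101,-011--,0--101,0-11-1,0-110-,00-1--
  m14: -0-1-0,-011--,00-1--
  m15: -011--,0-1-11,0-11-1,00-1--
  m16: --0000 ←essential
  m19: 01-011 ←essential
  m21: 0--101 ←essential
  m26: -11010,01101-
  m27: 0-1-11,01-011,01101-
  m28: 0-110- ←essential
  m29: --1101,0--101,0-11-1,0-110-
  m31: 0-1-11,0-11-1
  m32: --0000,-0--00,-00--0,1--0-0,1-0--0,10---0
  m34: -00--0,1---10,1--0-0,1-0--0,10---0,10001-
  m35: 10001- ←essential
  m36: -0--00,-0-1-0,-00--0,1-0--0,10---0
  m38: -0-1-0,-00--0,1---10,1-0--0,10---0
  m40: -0--00,1--0-0,1-100-,10---0,101-0-
  m41: 1-1-01,1-100-,101-0-
  m42: 1---10,1--0-0,10---0
  m45: --1101,-011--,1-1-01,101-0-
  m46: -0-1-0,-011--,1---10,10---0
  m47: -011-- ←essential
  m48: --0000,1--0-0,1-0--0
  m50: 1---10,1--0-0,1-0--0
  m52: 1-0--0 ←essential
  m54: 1---10,1-0--0,11011-
  m55: 11011- ←essential
  m56: 1--0-0,1-100-
  m57: 1-1-01,1-100-
  m58: -11010,1---10,1--0-0
  m61: --1101,1-1-01
  m62: 1---10 ←essential
Essential: --0000, -0--00, -00--0, -011--, 0--101, 0-1-11, 0-110-, 00-1--, 000-0-, 01-011, 1---10, 1-0--0, 10001-, 11011-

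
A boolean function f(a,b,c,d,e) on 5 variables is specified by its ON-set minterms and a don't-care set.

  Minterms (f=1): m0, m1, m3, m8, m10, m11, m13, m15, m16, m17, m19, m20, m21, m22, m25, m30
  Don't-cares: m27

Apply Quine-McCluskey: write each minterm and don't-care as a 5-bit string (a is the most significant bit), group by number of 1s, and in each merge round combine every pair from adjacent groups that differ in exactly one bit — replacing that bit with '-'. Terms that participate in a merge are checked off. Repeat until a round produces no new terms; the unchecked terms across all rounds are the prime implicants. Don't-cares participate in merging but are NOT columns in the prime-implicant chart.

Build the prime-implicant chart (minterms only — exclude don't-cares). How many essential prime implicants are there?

4

size-2^0 implicants → 00000(✓)  00001(✓)  00011(✓)  01000(✓)  01010(✓)  01011(✓)  01101(✓)  01111(✓)  10000(✓)  10001(✓)  10011(✓)  10100(✓)  10101(✓)  10110(✓)  11001(✓)  11011(✓)  11110(✓)
size-2^1 implicants → -0000(✓)  -0001(✓)  -0011(✓)  -1011(✓)  0-000  0-011(✓)  000-1(✓)  0000-(✓)  01-11  010-0  0101-  011-1  1-001(✓)  1-011(✓)  1-110  10-00(✓)  10-01(✓)  100-1(✓)  1000-(✓)  101-0  1010-(✓)  110-1(✓)
size-2^2 implicants → --011  -00-1  -000-  1-0-1  10-0-
Unchecked terms (primes): --011, -00-1, -000-, 0-000, 01-11, 010-0, 0101-, 011-1, 1-0-1, 1-110, 10-0-, 101-0
Minterm coverage:
  m0 ⊆ -000-,0-000
  m1 ⊆ -00-1,-000-
  m3 ⊆ --011,-00-1
  m8 ⊆ 0-000,010-0
  m10 ⊆ 010-0,0101-
  m11 ⊆ --011,01-11,0101-
  m13 ⊆ 011-1 [E]
  m15 ⊆ 01-11,011-1
  m16 ⊆ -000-,10-0-
  m17 ⊆ -00-1,-000-,1-0-1,10-0-
  m19 ⊆ --011,-00-1,1-0-1
  m20 ⊆ 10-0-,101-0
  m21 ⊆ 10-0- [E]
  m22 ⊆ 1-110,101-0
  m25 ⊆ 1-0-1 [E]
  m30 ⊆ 1-110 [E]
E = {011-1, 1-0-1, 1-110, 10-0-}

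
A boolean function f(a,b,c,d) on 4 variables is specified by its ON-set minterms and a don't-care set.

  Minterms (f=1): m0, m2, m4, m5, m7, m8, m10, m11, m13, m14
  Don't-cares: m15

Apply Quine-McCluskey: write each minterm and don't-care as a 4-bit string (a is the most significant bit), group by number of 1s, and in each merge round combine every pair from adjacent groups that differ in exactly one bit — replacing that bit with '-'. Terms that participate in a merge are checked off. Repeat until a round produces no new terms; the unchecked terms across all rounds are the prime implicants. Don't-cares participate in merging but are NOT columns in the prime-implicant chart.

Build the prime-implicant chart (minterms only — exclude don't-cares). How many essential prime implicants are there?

size-2^0 implicants → 0000(✓)  0010(✓)  0100(✓)  0101(✓)  0111(✓)  1000(✓)  1010(✓)  1011(✓)  1101(✓)  1110(✓)  1111(✓)
size-2^1 implicants → -000(✓)  -010(✓)  -101(✓)  -111(✓)  0-00  00-0(✓)  01-1(✓)  010-  1-10(✓)  1-11(✓)  10-0(✓)  101-(✓)  11-1(✓)  111-(✓)
size-2^2 implicants → -0-0  -1-1  1-1-
Unchecked terms (primes): -0-0, -1-1, 0-00, 010-, 1-1-
Minterm coverage:
  m0 ⊆ -0-0,0-00
  m2 ⊆ -0-0 [E]
  m4 ⊆ 0-00,010-
  m5 ⊆ -1-1,010-
  m7 ⊆ -1-1 [E]
  m8 ⊆ -0-0 [E]
  m10 ⊆ -0-0,1-1-
  m11 ⊆ 1-1- [E]
  m13 ⊆ -1-1 [E]
  m14 ⊆ 1-1- [E]
E = {-0-0, -1-1, 1-1-}

3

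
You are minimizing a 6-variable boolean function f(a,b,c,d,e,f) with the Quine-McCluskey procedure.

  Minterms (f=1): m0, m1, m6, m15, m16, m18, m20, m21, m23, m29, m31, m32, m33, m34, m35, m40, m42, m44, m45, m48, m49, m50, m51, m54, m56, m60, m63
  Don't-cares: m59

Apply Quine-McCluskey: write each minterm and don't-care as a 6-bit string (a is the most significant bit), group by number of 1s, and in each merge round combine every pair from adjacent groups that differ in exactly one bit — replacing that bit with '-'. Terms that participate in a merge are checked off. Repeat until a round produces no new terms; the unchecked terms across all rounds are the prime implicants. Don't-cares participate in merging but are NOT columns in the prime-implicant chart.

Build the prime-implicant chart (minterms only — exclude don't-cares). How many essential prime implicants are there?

Round 0: 000000✓ 000001✓ 000110 001111✓ 010000✓ 010010✓ 010100✓ 010101✓ 010111✓ 011101✓ 011111✓ 100000✓ 100001✓ 100010✓ 100011✓ 101000✓ 101010✓ 101100✓ 101101✓ 110000✓ 110001✓ 110010✓ 110011✓ 110110✓ 111000✓ 111011✓ 111100✓ 111111✓
Round 1: -00000✓ -00001✓ -10000✓ -10010✓ -11111 0-0000✓ 0-1111 00000-✓ 01-101✓ 01-111✓ 010-00 0100-0✓ 0101-1✓ 01010- 0111-1✓ 1-0000✓ 1-0001✓ 1-0010✓ 1-0011✓ 1-1000✓ 1-1100✓ 10-000✓ 10-010✓ 1000-0✓ 1000-1✓ 10000-✓ 10001-✓ 101-00✓ 1010-0✓ 10110- 11-000✓ 11-011 110-10 1100-0✓ 1100-1✓ 11000-✓ 11001-✓ 111-00✓ 111-11
Round 2: --0000 -0000- -100-0 01-1-1 1--000 1-00-0✓ 1-00-1✓ 1-000-✓ 1-001-✓ 1-1-00 10-0-0 1000--✓ 1100--✓
Round 3: 1-00--
PIs = {--0000, -0000-, -100-0, -11111, 0-1111, 000110, 01-1-1, 010-00, 01010-, 1--000, 1-00--, 1-1-00, 10-0-0, 10110-, 11-011, 110-10, 111-11}
Coverage chart:
  m0: --0000,-0000-
  m1: -0000- ←essential
  m6: 000110 ←essential
  m15: 0-1111 ←essential
  m16: --0000,-100-0,010-00
  m18: -100-0 ←essential
  m20: 010-00,01010-
  m21: 01-1-1,01010-
  m23: 01-1-1 ←essential
  m29: 01-1-1 ←essential
  m31: -11111,0-1111,01-1-1
  m32: --0000,-0000-,1--000,1-00--,10-0-0
  m33: -0000-,1-00--
  m34: 1-00--,10-0-0
  m35: 1-00-- ←essential
  m40: 1--000,1-1-00,10-0-0
  m42: 10-0-0 ←essential
  m44: 1-1-00,10110-
  m45: 10110- ←essential
  m48: --0000,-100-0,1--000,1-00--
  m49: 1-00-- ←essential
  m50: -100-0,1-00--,110-10
  m51: 1-00--,11-011
  m54: 110-10 ←essential
  m56: 1--000,1-1-00
  m60: 1-1-00 ←essential
  m63: -11111,111-11
Essential: -0000-, -100-0, 0-1111, 000110, 01-1-1, 1-00--, 1-1-00, 10-0-0, 10110-, 110-10

10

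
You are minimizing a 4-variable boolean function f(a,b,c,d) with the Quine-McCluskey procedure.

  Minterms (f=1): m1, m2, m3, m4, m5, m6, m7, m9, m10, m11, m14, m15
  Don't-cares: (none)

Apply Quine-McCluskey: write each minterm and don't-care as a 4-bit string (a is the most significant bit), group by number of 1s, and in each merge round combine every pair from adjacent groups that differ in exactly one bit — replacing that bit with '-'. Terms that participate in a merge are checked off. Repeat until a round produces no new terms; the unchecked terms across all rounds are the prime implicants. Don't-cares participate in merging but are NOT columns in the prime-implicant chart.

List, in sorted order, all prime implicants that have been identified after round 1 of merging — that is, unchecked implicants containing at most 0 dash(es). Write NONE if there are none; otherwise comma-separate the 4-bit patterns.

size-2^0 implicants → 0001(✓)  0010(✓)  0011(✓)  0100(✓)  0101(✓)  0110(✓)  0111(✓)  1001(✓)  1010(✓)  1011(✓)  1110(✓)  1111(✓)
size-2^1 implicants → -001(✓)  -010(✓)  -011(✓)  -110(✓)  -111(✓)  0-01(✓)  0-10(✓)  0-11(✓)  00-1(✓)  001-(✓)  01-0(✓)  01-1(✓)  010-(✓)  011-(✓)  1-10(✓)  1-11(✓)  10-1(✓)  101-(✓)  111-(✓)
size-2^2 implicants → --10(✓)  --11(✓)  -0-1  -01-(✓)  -11-(✓)  0--1  0-1-(✓)  01--  1-1-(✓)
size-2^3 implicants → --1-
Unchecked terms (primes): --1-, -0-1, 0--1, 01--

NONE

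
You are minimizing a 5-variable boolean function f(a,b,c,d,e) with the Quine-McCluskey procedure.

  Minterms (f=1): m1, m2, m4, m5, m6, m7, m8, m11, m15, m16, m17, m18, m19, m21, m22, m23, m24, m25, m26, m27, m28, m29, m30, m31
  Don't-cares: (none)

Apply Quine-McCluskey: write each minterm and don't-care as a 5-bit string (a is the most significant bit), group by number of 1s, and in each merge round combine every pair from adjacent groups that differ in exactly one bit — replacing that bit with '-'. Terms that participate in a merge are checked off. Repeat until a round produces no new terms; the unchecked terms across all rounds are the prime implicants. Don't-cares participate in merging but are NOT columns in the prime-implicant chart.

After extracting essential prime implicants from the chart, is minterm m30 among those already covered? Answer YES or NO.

Round 0: 00001✓ 00010✓ 00100✓ 00101✓ 00110✓ 00111✓ 01000✓ 01011✓ 01111✓ 10000✓ 10001✓ 10010✓ 10011✓ 10101✓ 10110✓ 10111✓ 11000✓ 11001✓ 11010✓ 11011✓ 11100✓ 11101✓ 11110✓ 11111✓
Round 1: -0001✓ -0010✓ -0101✓ -0110✓ -0111✓ -1000 -1011✓ -1111✓ 0-111✓ 00-01✓ 00-10✓ 001-0✓ 001-1✓ 0010-✓ 0011-✓ 01-11✓ 1-000✓ 1-001✓ 1-010✓ 1-011✓ 1-101✓ 1-110✓ 1-111✓ 10-01✓ 10-10✓ 10-11✓ 100-0✓ 100-1✓ 1000-✓ 1001-✓ 101-1✓ 1011-✓ 11-00✓ 11-01✓ 11-10✓ 11-11✓ 110-0✓ 110-1✓ 1100-✓ 1101-✓ 111-0✓ 111-1✓ 1110-✓ 1111-✓
Round 2: --111 -0-01 -0-10 -01-1 -011- -1-11 001-- 1--01✓ 1--10✓ 1--11✓ 1-0-0✓ 1-0-1✓ 1-00-✓ 1-01-✓ 1-1-1✓ 1-11-✓ 10--1✓ 10-1-✓ 100--✓ 11--0✓ 11--1✓ 11-0-✓ 11-1-✓ 110--✓ 111--✓
Round 3: 1---1 1--1- 1-0-- 11---
PIs = {--111, -0-01, -0-10, -01-1, -011-, -1-11, -1000, 001--, 1---1, 1--1-, 1-0--, 11---}
Coverage chart:
  m1: -0-01 ←essential
  m2: -0-10 ←essential
  m4: 001-- ←essential
  m5: -0-01,-01-1,001--
  m6: -0-10,-011-,001--
  m7: --111,-01-1,-011-,001--
  m8: -1000 ←essential
  m11: -1-11 ←essential
  m15: --111,-1-11
  m16: 1-0-- ←essential
  m17: -0-01,1---1,1-0--
  m18: -0-10,1--1-,1-0--
  m19: 1---1,1--1-,1-0--
  m21: -0-01,-01-1,1---1
  m22: -0-10,-011-,1--1-
  m23: --111,-01-1,-011-,1---1,1--1-
  m24: -1000,1-0--,11---
  m25: 1---1,1-0--,11---
  m26: 1--1-,1-0--,11---
  m27: -1-11,1---1,1--1-,1-0--,11---
  m28: 11--- ←essential
  m29: 1---1,11---
  m30: 1--1-,11---
  m31: --111,-1-11,1---1,1--1-,11---
Essential: -0-01, -0-10, -1-11, -1000, 001--, 1-0--, 11---

YES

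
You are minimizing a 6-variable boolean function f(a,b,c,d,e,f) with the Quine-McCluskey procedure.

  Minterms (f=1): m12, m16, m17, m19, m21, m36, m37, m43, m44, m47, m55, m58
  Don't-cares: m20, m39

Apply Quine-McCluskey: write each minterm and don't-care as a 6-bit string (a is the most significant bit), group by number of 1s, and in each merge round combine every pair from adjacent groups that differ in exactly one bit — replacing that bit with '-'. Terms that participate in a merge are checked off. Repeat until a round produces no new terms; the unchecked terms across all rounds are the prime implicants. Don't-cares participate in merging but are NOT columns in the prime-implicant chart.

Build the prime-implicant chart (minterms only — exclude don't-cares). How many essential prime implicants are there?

size-2^0 implicants → 001100(✓)  010000(✓)  010001(✓)  010011(✓)  010100(✓)  010101(✓)  100100(✓)  100101(✓)  100111(✓)  101011(✓)  101100(✓)  101111(✓)  110111(✓)  111010
size-2^1 implicants → -01100  010-00(✓)  010-01(✓)  0100-1  01000-(✓)  01010-(✓)  1-0111  10-100  10-111  1001-1  10010-  101-11
size-2^2 implicants → 010-0-
Unchecked terms (primes): -01100, 010-0-, 0100-1, 1-0111, 10-100, 10-111, 1001-1, 10010-, 101-11, 111010
Minterm coverage:
  m12 ⊆ -01100 [E]
  m16 ⊆ 010-0- [E]
  m17 ⊆ 010-0-,0100-1
  m19 ⊆ 0100-1 [E]
  m21 ⊆ 010-0- [E]
  m36 ⊆ 10-100,10010-
  m37 ⊆ 1001-1,10010-
  m43 ⊆ 101-11 [E]
  m44 ⊆ -01100,10-100
  m47 ⊆ 10-111,101-11
  m55 ⊆ 1-0111 [E]
  m58 ⊆ 111010 [E]
E = {-01100, 010-0-, 0100-1, 1-0111, 101-11, 111010}

6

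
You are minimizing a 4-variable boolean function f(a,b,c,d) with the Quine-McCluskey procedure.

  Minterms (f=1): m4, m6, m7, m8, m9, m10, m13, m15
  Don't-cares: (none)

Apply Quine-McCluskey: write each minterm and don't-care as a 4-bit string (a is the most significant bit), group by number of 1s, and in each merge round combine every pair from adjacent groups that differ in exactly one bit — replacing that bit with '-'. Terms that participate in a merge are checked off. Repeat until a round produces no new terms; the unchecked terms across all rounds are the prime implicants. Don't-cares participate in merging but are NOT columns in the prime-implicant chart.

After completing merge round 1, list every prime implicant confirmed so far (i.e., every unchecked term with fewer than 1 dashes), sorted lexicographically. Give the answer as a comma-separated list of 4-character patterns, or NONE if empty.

NONE

size-2^0 implicants → 0100(✓)  0110(✓)  0111(✓)  1000(✓)  1001(✓)  1010(✓)  1101(✓)  1111(✓)
size-2^1 implicants → -111  01-0  011-  1-01  10-0  100-  11-1
Unchecked terms (primes): -111, 01-0, 011-, 1-01, 10-0, 100-, 11-1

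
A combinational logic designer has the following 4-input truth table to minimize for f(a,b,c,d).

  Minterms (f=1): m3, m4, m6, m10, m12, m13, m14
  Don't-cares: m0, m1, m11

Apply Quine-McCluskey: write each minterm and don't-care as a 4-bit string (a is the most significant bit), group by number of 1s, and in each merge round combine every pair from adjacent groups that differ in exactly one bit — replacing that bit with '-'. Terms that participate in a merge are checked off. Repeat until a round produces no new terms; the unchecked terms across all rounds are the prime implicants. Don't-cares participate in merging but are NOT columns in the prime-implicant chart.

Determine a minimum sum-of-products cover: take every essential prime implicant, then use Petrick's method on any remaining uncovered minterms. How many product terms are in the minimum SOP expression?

[col 0] 0000*, 0001*, 0011*, 0100*, 0110*, 1010*, 1011*, 1100*, 1101*, 1110*
[col 1] -011, -100*, -110*, 0-00, 00-1, 000-, 01-0*, 1-10, 101-, 11-0*, 110-
[col 2] -1-0
Prime implicants: -011, -1-0, 0-00, 00-1, 000-, 1-10, 101-, 110-
PI chart (minterm → PIs covering it):
  3 | -011,00-1
  4 | -1-0,0-00
  6 | -1-0  (sole → essential)
  10 | 1-10,101-
  12 | -1-0,110-
  13 | 110-  (sole → essential)
  14 | -1-0,1-10
Essential prime implicants: -1-0, 110-
Petrick residual → -011, 1-10
Minimum SOP uses 4 PIs: b'cd + bd' + acd' + abc'

4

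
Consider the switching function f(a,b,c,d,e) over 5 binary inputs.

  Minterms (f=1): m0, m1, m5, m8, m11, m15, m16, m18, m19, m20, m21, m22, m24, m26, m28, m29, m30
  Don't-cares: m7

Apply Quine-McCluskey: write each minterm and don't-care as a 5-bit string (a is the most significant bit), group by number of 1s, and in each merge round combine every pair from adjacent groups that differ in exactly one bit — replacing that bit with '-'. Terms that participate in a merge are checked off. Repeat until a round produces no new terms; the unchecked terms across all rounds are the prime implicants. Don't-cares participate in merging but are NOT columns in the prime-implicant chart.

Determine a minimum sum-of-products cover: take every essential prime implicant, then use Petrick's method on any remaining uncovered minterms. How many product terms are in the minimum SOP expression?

Round 0: 00000✓ 00001✓ 00101✓ 00111✓ 01000✓ 01011✓ 01111✓ 10000✓ 10010✓ 10011✓ 10100✓ 10101✓ 10110✓ 11000✓ 11010✓ 11100✓ 11101✓ 11110✓
Round 1: -0000✓ -0101 -1000✓ 0-000✓ 0-111 00-01 0000- 001-1 01-11 1-000✓ 1-010✓ 1-100✓ 1-101✓ 1-110✓ 10-00✓ 10-10✓ 100-0✓ 1001- 101-0✓ 1010-✓ 11-00✓ 11-10✓ 110-0✓ 111-0✓ 1110-✓
Round 2: --000 1--00✓ 1--10✓ 1-0-0✓ 1-1-0✓ 1-10- 10--0✓ 11--0✓
Round 3: 1---0
PIs = {--000, -0101, 0-111, 00-01, 0000-, 001-1, 01-11, 1---0, 1-10-, 1001-}
Coverage chart:
  m0: --000,0000-
  m1: 00-01,0000-
  m5: -0101,00-01,001-1
  m8: --000 ←essential
  m11: 01-11 ←essential
  m15: 0-111,01-11
  m16: --000,1---0
  m18: 1---0,1001-
  m19: 1001- ←essential
  m20: 1---0,1-10-
  m21: -0101,1-10-
  m22: 1---0 ←essential
  m24: --000,1---0
  m26: 1---0 ←essential
  m28: 1---0,1-10-
  m29: 1-10- ←essential
  m30: 1---0 ←essential
Essential: --000, 01-11, 1---0, 1-10-, 1001-
Petrick residual → 00-01
Min cover (6 terms): c'd'e' + a'b'd'e + a'bde + ae' + acd' + ab'c'd

6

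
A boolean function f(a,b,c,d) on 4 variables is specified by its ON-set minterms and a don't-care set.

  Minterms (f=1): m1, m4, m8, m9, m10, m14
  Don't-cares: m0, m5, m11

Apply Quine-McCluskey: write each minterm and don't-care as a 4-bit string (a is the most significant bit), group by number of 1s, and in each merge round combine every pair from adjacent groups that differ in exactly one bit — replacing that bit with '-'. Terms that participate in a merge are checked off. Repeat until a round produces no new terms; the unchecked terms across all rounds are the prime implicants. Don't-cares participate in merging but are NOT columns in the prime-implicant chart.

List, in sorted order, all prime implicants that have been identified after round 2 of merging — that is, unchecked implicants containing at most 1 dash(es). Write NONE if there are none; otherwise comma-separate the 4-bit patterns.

1-10

Round 0: 0000✓ 0001✓ 0100✓ 0101✓ 1000✓ 1001✓ 1010✓ 1011✓ 1110✓
Round 1: -000✓ -001✓ 0-00✓ 0-01✓ 000-✓ 010-✓ 1-10 10-0✓ 10-1✓ 100-✓ 101-✓
Round 2: -00- 0-0- 10--
PIs = {-00-, 0-0-, 1-10, 10--}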